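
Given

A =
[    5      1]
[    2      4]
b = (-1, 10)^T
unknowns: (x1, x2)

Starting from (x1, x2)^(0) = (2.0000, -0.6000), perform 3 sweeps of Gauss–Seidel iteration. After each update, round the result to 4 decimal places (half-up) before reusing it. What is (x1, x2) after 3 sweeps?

Iteration 1:
  x1 = (-1 - (1)·-0.6000) / (5) = -0.0800
  x2 = (10 - (2)·-0.0800) / (4) = 2.5400
Iteration 2:
  x1 = (-1 - (1)·2.5400) / (5) = -0.7080
  x2 = (10 - (2)·-0.7080) / (4) = 2.8540
Iteration 3:
  x1 = (-1 - (1)·2.8540) / (5) = -0.7708
  x2 = (10 - (2)·-0.7708) / (4) = 2.8854

(-0.7708, 2.8854)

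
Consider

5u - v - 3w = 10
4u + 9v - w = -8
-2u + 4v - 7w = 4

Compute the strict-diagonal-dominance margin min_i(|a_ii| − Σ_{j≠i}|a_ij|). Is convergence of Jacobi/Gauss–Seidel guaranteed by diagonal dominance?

1

row 1: |5| − (1+3) = 1
row 2: |9| − (4+1) = 4
row 3: |-7| − (2+4) = 1
minimum over rows = 1 → strictly diagonally dominant (convergence guaranteed)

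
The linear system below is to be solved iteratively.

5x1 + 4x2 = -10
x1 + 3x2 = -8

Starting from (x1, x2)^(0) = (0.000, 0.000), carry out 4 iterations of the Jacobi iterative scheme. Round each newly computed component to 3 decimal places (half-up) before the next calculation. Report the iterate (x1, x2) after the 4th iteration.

Iteration 1:
  x1 = (-10 - (4)·0.000) / (5) = -2.000
  x2 = (-8 - (1)·0.000) / (3) = -2.667
Iteration 2:
  x1 = (-10 - (4)·-2.667) / (5) = 0.134
  x2 = (-8 - (1)·-2.000) / (3) = -2.000
Iteration 3:
  x1 = (-10 - (4)·-2.000) / (5) = -0.400
  x2 = (-8 - (1)·0.134) / (3) = -2.711
Iteration 4:
  x1 = (-10 - (4)·-2.711) / (5) = 0.169
  x2 = (-8 - (1)·-0.400) / (3) = -2.533

(0.169, -2.533)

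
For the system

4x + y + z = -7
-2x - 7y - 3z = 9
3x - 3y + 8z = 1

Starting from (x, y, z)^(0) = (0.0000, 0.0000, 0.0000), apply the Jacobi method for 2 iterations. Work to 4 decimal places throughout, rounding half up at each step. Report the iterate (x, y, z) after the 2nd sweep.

Iteration 1:
  x = (-7 - (1)·0.0000 - (1)·0.0000) / (4) = -1.7500
  y = (9 - (-2)·0.0000 - (-3)·0.0000) / (-7) = -1.2857
  z = (1 - (3)·0.0000 - (-3)·0.0000) / (8) = 0.1250
Iteration 2:
  x = (-7 - (1)·-1.2857 - (1)·0.1250) / (4) = -1.4598
  y = (9 - (-2)·-1.7500 - (-3)·0.1250) / (-7) = -0.8393
  z = (1 - (3)·-1.7500 - (-3)·-1.2857) / (8) = 0.2991

(-1.4598, -0.8393, 0.2991)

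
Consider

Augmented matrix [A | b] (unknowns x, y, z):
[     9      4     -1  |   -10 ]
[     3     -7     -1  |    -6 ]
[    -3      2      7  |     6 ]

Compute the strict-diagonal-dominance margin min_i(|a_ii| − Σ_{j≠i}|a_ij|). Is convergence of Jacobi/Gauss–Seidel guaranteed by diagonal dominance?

2

row 1: |9| − (4+1) = 4
row 2: |-7| − (3+1) = 3
row 3: |7| − (3+2) = 2
minimum over rows = 2 → strictly diagonally dominant (convergence guaranteed)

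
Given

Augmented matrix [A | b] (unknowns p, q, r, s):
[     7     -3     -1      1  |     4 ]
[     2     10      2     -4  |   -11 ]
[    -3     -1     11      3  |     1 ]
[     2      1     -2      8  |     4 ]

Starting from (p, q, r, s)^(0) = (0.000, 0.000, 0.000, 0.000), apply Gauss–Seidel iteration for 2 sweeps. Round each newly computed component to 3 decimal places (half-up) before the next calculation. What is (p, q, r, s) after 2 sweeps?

(-0.007, -0.909, -0.142, 0.580)

Iteration 1:
  p = (4 - (-3)·0.000 - (-1)·0.000 - (1)·0.000) / (7) = 0.571
  q = (-11 - (2)·0.571 - (2)·0.000 - (-4)·0.000) / (10) = -1.214
  r = (1 - (-3)·0.571 - (-1)·-1.214 - (3)·0.000) / (11) = 0.136
  s = (4 - (2)·0.571 - (1)·-1.214 - (-2)·0.136) / (8) = 0.543
Iteration 2:
  p = (4 - (-3)·-1.214 - (-1)·0.136 - (1)·0.543) / (7) = -0.007
  q = (-11 - (2)·-0.007 - (2)·0.136 - (-4)·0.543) / (10) = -0.909
  r = (1 - (-3)·-0.007 - (-1)·-0.909 - (3)·0.543) / (11) = -0.142
  s = (4 - (2)·-0.007 - (1)·-0.909 - (-2)·-0.142) / (8) = 0.580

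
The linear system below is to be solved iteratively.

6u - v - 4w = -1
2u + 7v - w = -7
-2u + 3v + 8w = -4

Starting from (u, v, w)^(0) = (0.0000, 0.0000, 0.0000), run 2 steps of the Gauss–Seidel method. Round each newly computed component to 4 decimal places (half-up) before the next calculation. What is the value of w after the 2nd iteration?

Iteration 1:
  u = (-1 - (-1)·0.0000 - (-4)·0.0000) / (6) = -0.1667
  v = (-7 - (2)·-0.1667 - (-1)·0.0000) / (7) = -0.9524
  w = (-4 - (-2)·-0.1667 - (3)·-0.9524) / (8) = -0.1845
Iteration 2:
  u = (-1 - (-1)·-0.9524 - (-4)·-0.1845) / (6) = -0.4484
  v = (-7 - (2)·-0.4484 - (-1)·-0.1845) / (7) = -0.8982
  w = (-4 - (-2)·-0.4484 - (3)·-0.8982) / (8) = -0.2753

-0.2753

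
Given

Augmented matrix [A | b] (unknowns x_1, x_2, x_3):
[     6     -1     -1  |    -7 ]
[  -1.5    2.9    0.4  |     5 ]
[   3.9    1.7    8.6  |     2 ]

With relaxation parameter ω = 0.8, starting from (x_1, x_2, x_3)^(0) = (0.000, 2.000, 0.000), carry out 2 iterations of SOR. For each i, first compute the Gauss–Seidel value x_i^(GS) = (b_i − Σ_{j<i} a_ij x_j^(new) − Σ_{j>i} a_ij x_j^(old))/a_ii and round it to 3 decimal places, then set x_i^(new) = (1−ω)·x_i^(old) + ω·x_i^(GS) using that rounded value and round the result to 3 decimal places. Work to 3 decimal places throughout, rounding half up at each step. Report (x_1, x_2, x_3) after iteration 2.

(-0.840, 1.311, 0.321)

Iteration 1:
  x_1: GS value = (-7 - (-1)·2.000 - (-1)·0.000) / (6) = -0.833;  x_1 ← (1−ω)·0.000 + ω·-0.833 = -0.666
  x_2: GS value = (5 - (-1.5)·-0.666 - (0.4)·0.000) / (2.9) = 1.380;  x_2 ← (1−ω)·2.000 + ω·1.380 = 1.504
  x_3: GS value = (2 - (3.9)·-0.666 - (1.7)·1.504) / (8.6) = 0.237;  x_3 ← (1−ω)·0.000 + ω·0.237 = 0.190
Iteration 2:
  x_1: GS value = (-7 - (-1)·1.504 - (-1)·0.190) / (6) = -0.884;  x_1 ← (1−ω)·-0.666 + ω·-0.884 = -0.840
  x_2: GS value = (5 - (-1.5)·-0.840 - (0.4)·0.190) / (2.9) = 1.263;  x_2 ← (1−ω)·1.504 + ω·1.263 = 1.311
  x_3: GS value = (2 - (3.9)·-0.840 - (1.7)·1.311) / (8.6) = 0.354;  x_3 ← (1−ω)·0.190 + ω·0.354 = 0.321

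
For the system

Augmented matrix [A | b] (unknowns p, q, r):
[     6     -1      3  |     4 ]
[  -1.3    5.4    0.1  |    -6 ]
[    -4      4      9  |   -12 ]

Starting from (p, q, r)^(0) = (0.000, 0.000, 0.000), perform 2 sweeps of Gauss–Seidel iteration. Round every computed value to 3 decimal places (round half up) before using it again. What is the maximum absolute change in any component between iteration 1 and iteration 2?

Iteration 1:
  p = (4 - (-1)·0.000 - (3)·0.000) / (6) = 0.667
  q = (-6 - (-1.3)·0.667 - (0.1)·0.000) / (5.4) = -0.951
  r = (-12 - (-4)·0.667 - (4)·-0.951) / (9) = -0.614
Iteration 2:
  p = (4 - (-1)·-0.951 - (3)·-0.614) / (6) = 0.815
  q = (-6 - (-1.3)·0.815 - (0.1)·-0.614) / (5.4) = -0.904
  r = (-12 - (-4)·0.815 - (4)·-0.904) / (9) = -0.569
Change: (0.148, 0.047, 0.045) → max |·| = 0.148

0.148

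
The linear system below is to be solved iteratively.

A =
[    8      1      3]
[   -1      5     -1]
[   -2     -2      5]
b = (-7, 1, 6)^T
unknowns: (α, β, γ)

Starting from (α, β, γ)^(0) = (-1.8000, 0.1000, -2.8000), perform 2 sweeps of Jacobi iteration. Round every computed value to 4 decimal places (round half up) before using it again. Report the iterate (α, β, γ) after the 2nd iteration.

(-0.9800, 0.3365, 0.9770)

Iteration 1:
  α = (-7 - (1)·0.1000 - (3)·-2.8000) / (8) = 0.1625
  β = (1 - (-1)·-1.8000 - (-1)·-2.8000) / (5) = -0.7200
  γ = (6 - (-2)·-1.8000 - (-2)·0.1000) / (5) = 0.5200
Iteration 2:
  α = (-7 - (1)·-0.7200 - (3)·0.5200) / (8) = -0.9800
  β = (1 - (-1)·0.1625 - (-1)·0.5200) / (5) = 0.3365
  γ = (6 - (-2)·0.1625 - (-2)·-0.7200) / (5) = 0.9770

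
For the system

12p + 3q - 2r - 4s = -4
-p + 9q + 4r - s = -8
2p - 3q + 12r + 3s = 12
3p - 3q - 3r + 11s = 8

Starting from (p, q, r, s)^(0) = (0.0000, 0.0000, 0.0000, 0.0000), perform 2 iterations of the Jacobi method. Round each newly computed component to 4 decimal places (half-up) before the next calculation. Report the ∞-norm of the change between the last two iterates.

0.6313

Iteration 1:
  p = (-4 - (3)·0.0000 - (-2)·0.0000 - (-4)·0.0000) / (12) = -0.3333
  q = (-8 - (-1)·0.0000 - (4)·0.0000 - (-1)·0.0000) / (9) = -0.8889
  r = (12 - (2)·0.0000 - (-3)·0.0000 - (3)·0.0000) / (12) = 1.0000
  s = (8 - (3)·0.0000 - (-3)·0.0000 - (-3)·0.0000) / (11) = 0.7273
Iteration 2:
  p = (-4 - (3)·-0.8889 - (-2)·1.0000 - (-4)·0.7273) / (12) = 0.2980
  q = (-8 - (-1)·-0.3333 - (4)·1.0000 - (-1)·0.7273) / (9) = -1.2896
  r = (12 - (2)·-0.3333 - (-3)·-0.8889 - (3)·0.7273) / (12) = 0.6515
  s = (8 - (3)·-0.3333 - (-3)·-0.8889 - (-3)·1.0000) / (11) = 0.8485
Change: (0.6313, -0.4007, -0.3485, 0.1212) → max |·| = 0.6313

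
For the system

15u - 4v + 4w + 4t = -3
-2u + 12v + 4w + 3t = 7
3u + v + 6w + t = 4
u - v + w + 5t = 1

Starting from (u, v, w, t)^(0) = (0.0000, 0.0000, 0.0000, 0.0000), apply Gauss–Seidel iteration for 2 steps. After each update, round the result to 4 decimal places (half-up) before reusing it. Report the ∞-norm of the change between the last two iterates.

Iteration 1:
  u = (-3 - (-4)·0.0000 - (4)·0.0000 - (4)·0.0000) / (15) = -0.2000
  v = (7 - (-2)·-0.2000 - (4)·0.0000 - (3)·0.0000) / (12) = 0.5500
  w = (4 - (3)·-0.2000 - (1)·0.5500 - (1)·0.0000) / (6) = 0.6750
  t = (1 - (1)·-0.2000 - (-1)·0.5500 - (1)·0.6750) / (5) = 0.2150
Iteration 2:
  u = (-3 - (-4)·0.5500 - (4)·0.6750 - (4)·0.2150) / (15) = -0.2907
  v = (7 - (-2)·-0.2907 - (4)·0.6750 - (3)·0.2150) / (12) = 0.2561
  w = (4 - (3)·-0.2907 - (1)·0.2561 - (1)·0.2150) / (6) = 0.7335
  t = (1 - (1)·-0.2907 - (-1)·0.2561 - (1)·0.7335) / (5) = 0.1627
Change: (-0.0907, -0.2939, 0.0585, -0.0523) → max |·| = 0.2939

0.2939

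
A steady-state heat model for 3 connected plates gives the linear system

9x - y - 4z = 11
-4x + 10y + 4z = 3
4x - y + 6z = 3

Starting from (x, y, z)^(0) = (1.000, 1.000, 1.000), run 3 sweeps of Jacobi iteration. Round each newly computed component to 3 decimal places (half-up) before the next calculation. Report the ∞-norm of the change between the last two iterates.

Iteration 1:
  x = (11 - (-1)·1.000 - (-4)·1.000) / (9) = 1.778
  y = (3 - (-4)·1.000 - (4)·1.000) / (10) = 0.300
  z = (3 - (4)·1.000 - (-1)·1.000) / (6) = 0.000
Iteration 2:
  x = (11 - (-1)·0.300 - (-4)·0.000) / (9) = 1.256
  y = (3 - (-4)·1.778 - (4)·0.000) / (10) = 1.011
  z = (3 - (4)·1.778 - (-1)·0.300) / (6) = -0.635
Iteration 3:
  x = (11 - (-1)·1.011 - (-4)·-0.635) / (9) = 1.052
  y = (3 - (-4)·1.256 - (4)·-0.635) / (10) = 1.056
  z = (3 - (4)·1.256 - (-1)·1.011) / (6) = -0.169
Change: (-0.204, 0.045, 0.466) → max |·| = 0.466

0.466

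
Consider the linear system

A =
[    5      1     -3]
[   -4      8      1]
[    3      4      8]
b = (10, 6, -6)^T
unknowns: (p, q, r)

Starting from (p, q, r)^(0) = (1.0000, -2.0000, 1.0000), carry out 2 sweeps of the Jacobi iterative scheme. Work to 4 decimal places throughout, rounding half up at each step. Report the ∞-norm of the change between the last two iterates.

Iteration 1:
  p = (10 - (1)·-2.0000 - (-3)·1.0000) / (5) = 3.0000
  q = (6 - (-4)·1.0000 - (1)·1.0000) / (8) = 1.1250
  r = (-6 - (3)·1.0000 - (4)·-2.0000) / (8) = -0.1250
Iteration 2:
  p = (10 - (1)·1.1250 - (-3)·-0.1250) / (5) = 1.7000
  q = (6 - (-4)·3.0000 - (1)·-0.1250) / (8) = 2.2656
  r = (-6 - (3)·3.0000 - (4)·1.1250) / (8) = -2.4375
Change: (-1.3000, 1.1406, -2.3125) → max |·| = 2.3125

2.3125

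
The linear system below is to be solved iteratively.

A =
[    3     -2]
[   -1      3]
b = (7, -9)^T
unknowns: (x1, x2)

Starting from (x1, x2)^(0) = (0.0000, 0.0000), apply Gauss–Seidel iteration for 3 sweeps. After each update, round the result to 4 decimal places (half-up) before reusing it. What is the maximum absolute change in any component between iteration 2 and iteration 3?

Iteration 1:
  x1 = (7 - (-2)·0.0000) / (3) = 2.3333
  x2 = (-9 - (-1)·2.3333) / (3) = -2.2222
Iteration 2:
  x1 = (7 - (-2)·-2.2222) / (3) = 0.8519
  x2 = (-9 - (-1)·0.8519) / (3) = -2.7160
Iteration 3:
  x1 = (7 - (-2)·-2.7160) / (3) = 0.5227
  x2 = (-9 - (-1)·0.5227) / (3) = -2.8258
Change: (-0.3292, -0.1098) → max |·| = 0.3292

0.3292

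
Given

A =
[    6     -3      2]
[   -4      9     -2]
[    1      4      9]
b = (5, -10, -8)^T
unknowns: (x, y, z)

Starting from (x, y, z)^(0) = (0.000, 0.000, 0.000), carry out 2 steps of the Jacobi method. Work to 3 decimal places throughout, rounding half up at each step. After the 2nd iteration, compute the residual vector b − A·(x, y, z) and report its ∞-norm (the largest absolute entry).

Iteration 1:
  x = (5 - (-3)·0.000 - (2)·0.000) / (6) = 0.833
  y = (-10 - (-4)·0.000 - (-2)·0.000) / (9) = -1.111
  z = (-8 - (1)·0.000 - (4)·0.000) / (9) = -0.889
Iteration 2:
  x = (5 - (-3)·-1.111 - (2)·-0.889) / (6) = 0.574
  y = (-10 - (-4)·0.833 - (-2)·-0.889) / (9) = -0.938
  z = (-8 - (1)·0.833 - (4)·-1.111) / (9) = -0.488
Residual b − A·x = (-0.282, -0.238, -0.430); ∞-norm = 0.430

0.430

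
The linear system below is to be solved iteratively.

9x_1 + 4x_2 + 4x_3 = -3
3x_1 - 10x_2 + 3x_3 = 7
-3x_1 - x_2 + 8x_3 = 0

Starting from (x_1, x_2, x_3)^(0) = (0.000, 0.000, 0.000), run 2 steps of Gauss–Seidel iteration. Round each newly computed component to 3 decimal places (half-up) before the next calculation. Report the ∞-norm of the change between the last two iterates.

Iteration 1:
  x_1 = (-3 - (4)·0.000 - (4)·0.000) / (9) = -0.333
  x_2 = (7 - (3)·-0.333 - (3)·0.000) / (-10) = -0.800
  x_3 = (0 - (-3)·-0.333 - (-1)·-0.800) / (8) = -0.225
Iteration 2:
  x_1 = (-3 - (4)·-0.800 - (4)·-0.225) / (9) = 0.122
  x_2 = (7 - (3)·0.122 - (3)·-0.225) / (-10) = -0.731
  x_3 = (0 - (-3)·0.122 - (-1)·-0.731) / (8) = -0.046
Change: (0.455, 0.069, 0.179) → max |·| = 0.455

0.455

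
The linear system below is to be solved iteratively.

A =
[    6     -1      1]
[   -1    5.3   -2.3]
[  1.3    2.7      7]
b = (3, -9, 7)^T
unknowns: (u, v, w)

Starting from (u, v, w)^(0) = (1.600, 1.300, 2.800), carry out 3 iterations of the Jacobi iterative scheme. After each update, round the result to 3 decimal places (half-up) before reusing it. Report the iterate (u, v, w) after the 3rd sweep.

(0.069, -1.172, 1.522)

Iteration 1:
  u = (3 - (-1)·1.300 - (1)·2.800) / (6) = 0.250
  v = (-9 - (-1)·1.600 - (-2.3)·2.800) / (5.3) = -0.181
  w = (7 - (1.3)·1.600 - (2.7)·1.300) / (7) = 0.201
Iteration 2:
  u = (3 - (-1)·-0.181 - (1)·0.201) / (6) = 0.436
  v = (-9 - (-1)·0.250 - (-2.3)·0.201) / (5.3) = -1.564
  w = (7 - (1.3)·0.250 - (2.7)·-0.181) / (7) = 1.023
Iteration 3:
  u = (3 - (-1)·-1.564 - (1)·1.023) / (6) = 0.069
  v = (-9 - (-1)·0.436 - (-2.3)·1.023) / (5.3) = -1.172
  w = (7 - (1.3)·0.436 - (2.7)·-1.564) / (7) = 1.522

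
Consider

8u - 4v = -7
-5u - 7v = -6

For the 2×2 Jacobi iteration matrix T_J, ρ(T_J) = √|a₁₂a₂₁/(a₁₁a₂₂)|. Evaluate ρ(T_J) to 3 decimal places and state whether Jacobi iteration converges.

0.598

a₁₂a₂₁/(a₁₁a₂₂) = (-4)·(-5) / ((8)·(-7)) = -0.357143
ρ = √|-0.357143| = √0.357143 = 0.598
ρ < 1, so Jacobi converges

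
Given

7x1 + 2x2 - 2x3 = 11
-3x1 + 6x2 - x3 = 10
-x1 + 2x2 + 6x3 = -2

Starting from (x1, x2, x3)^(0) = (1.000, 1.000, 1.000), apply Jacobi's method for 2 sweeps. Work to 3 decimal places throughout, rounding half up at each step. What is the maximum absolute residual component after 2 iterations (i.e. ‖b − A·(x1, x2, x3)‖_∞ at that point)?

2.777

Iteration 1:
  x1 = (11 - (2)·1.000 - (-2)·1.000) / (7) = 1.571
  x2 = (10 - (-3)·1.000 - (-1)·1.000) / (6) = 2.333
  x3 = (-2 - (-1)·1.000 - (2)·1.000) / (6) = -0.500
Iteration 2:
  x1 = (11 - (2)·2.333 - (-2)·-0.500) / (7) = 0.762
  x2 = (10 - (-3)·1.571 - (-1)·-0.500) / (6) = 2.369
  x3 = (-2 - (-1)·1.571 - (2)·2.333) / (6) = -0.849
Residual b − A·x = (-0.770, -2.777, -0.882); ∞-norm = 2.777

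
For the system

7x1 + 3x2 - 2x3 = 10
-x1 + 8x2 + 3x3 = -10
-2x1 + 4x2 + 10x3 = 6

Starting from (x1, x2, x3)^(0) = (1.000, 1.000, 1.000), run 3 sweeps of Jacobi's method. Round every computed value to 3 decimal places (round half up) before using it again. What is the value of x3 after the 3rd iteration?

Iteration 1:
  x1 = (10 - (3)·1.000 - (-2)·1.000) / (7) = 1.286
  x2 = (-10 - (-1)·1.000 - (3)·1.000) / (8) = -1.500
  x3 = (6 - (-2)·1.000 - (4)·1.000) / (10) = 0.400
Iteration 2:
  x1 = (10 - (3)·-1.500 - (-2)·0.400) / (7) = 2.186
  x2 = (-10 - (-1)·1.286 - (3)·0.400) / (8) = -1.239
  x3 = (6 - (-2)·1.286 - (4)·-1.500) / (10) = 1.457
Iteration 3:
  x1 = (10 - (3)·-1.239 - (-2)·1.457) / (7) = 2.376
  x2 = (-10 - (-1)·2.186 - (3)·1.457) / (8) = -1.523
  x3 = (6 - (-2)·2.186 - (4)·-1.239) / (10) = 1.533

1.533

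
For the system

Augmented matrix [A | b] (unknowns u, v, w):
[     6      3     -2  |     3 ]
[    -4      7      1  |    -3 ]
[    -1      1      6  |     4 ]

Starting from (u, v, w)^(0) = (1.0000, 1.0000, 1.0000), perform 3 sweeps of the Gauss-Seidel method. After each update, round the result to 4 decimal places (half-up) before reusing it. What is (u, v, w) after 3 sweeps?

Iteration 1:
  u = (3 - (3)·1.0000 - (-2)·1.0000) / (6) = 0.3333
  v = (-3 - (-4)·0.3333 - (1)·1.0000) / (7) = -0.3810
  w = (4 - (-1)·0.3333 - (1)·-0.3810) / (6) = 0.7857
Iteration 2:
  u = (3 - (3)·-0.3810 - (-2)·0.7857) / (6) = 0.9524
  v = (-3 - (-4)·0.9524 - (1)·0.7857) / (7) = 0.0034
  w = (4 - (-1)·0.9524 - (1)·0.0034) / (6) = 0.8248
Iteration 3:
  u = (3 - (3)·0.0034 - (-2)·0.8248) / (6) = 0.7732
  v = (-3 - (-4)·0.7732 - (1)·0.8248) / (7) = -0.1046
  w = (4 - (-1)·0.7732 - (1)·-0.1046) / (6) = 0.8130

(0.7732, -0.1046, 0.8130)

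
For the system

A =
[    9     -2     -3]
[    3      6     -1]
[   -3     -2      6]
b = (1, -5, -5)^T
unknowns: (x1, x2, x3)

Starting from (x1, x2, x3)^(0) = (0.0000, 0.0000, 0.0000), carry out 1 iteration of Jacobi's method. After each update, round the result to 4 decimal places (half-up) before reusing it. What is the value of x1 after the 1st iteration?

Iteration 1:
  x1 = (1 - (-2)·0.0000 - (-3)·0.0000) / (9) = 0.1111
  x2 = (-5 - (3)·0.0000 - (-1)·0.0000) / (6) = -0.8333
  x3 = (-5 - (-3)·0.0000 - (-2)·0.0000) / (6) = -0.8333

0.1111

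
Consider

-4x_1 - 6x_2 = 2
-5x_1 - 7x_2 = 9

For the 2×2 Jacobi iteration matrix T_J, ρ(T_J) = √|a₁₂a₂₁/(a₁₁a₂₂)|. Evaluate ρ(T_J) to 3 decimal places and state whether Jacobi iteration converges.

1.035

a₁₂a₂₁/(a₁₁a₂₂) = (-6)·(-5) / ((-4)·(-7)) = 1.071429
ρ = √|1.071429| = √1.071429 = 1.035
ρ > 1, so Jacobi diverges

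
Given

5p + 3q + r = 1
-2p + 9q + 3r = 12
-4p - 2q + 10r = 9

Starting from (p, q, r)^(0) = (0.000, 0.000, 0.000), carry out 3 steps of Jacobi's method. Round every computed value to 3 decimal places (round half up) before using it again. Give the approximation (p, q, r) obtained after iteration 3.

(-0.696, 0.744, 0.804)

Iteration 1:
  p = (1 - (3)·0.000 - (1)·0.000) / (5) = 0.200
  q = (12 - (-2)·0.000 - (3)·0.000) / (9) = 1.333
  r = (9 - (-4)·0.000 - (-2)·0.000) / (10) = 0.900
Iteration 2:
  p = (1 - (3)·1.333 - (1)·0.900) / (5) = -0.780
  q = (12 - (-2)·0.200 - (3)·0.900) / (9) = 1.078
  r = (9 - (-4)·0.200 - (-2)·1.333) / (10) = 1.247
Iteration 3:
  p = (1 - (3)·1.078 - (1)·1.247) / (5) = -0.696
  q = (12 - (-2)·-0.780 - (3)·1.247) / (9) = 0.744
  r = (9 - (-4)·-0.780 - (-2)·1.078) / (10) = 0.804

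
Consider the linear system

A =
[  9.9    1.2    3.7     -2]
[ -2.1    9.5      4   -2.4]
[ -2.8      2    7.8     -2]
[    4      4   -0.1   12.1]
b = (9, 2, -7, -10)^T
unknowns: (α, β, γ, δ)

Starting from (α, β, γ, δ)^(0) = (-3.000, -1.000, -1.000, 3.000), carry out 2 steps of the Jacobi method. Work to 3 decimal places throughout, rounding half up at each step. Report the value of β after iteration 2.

1.178

Iteration 1:
  α = (9 - (1.2)·-1.000 - (3.7)·-1.000 - (-2)·3.000) / (9.9) = 2.010
  β = (2 - (-2.1)·-3.000 - (4)·-1.000 - (-2.4)·3.000) / (9.5) = 0.726
  γ = (-7 - (-2.8)·-3.000 - (2)·-1.000 - (-2)·3.000) / (7.8) = -0.949
  δ = (-10 - (4)·-3.000 - (4)·-1.000 - (-0.1)·-1.000) / (12.1) = 0.488
Iteration 2:
  α = (9 - (1.2)·0.726 - (3.7)·-0.949 - (-2)·0.488) / (9.9) = 1.274
  β = (2 - (-2.1)·2.010 - (4)·-0.949 - (-2.4)·0.488) / (9.5) = 1.178
  γ = (-7 - (-2.8)·2.010 - (2)·0.726 - (-2)·0.488) / (7.8) = -0.237
  δ = (-10 - (4)·2.010 - (4)·0.726 - (-0.1)·-0.949) / (12.1) = -1.739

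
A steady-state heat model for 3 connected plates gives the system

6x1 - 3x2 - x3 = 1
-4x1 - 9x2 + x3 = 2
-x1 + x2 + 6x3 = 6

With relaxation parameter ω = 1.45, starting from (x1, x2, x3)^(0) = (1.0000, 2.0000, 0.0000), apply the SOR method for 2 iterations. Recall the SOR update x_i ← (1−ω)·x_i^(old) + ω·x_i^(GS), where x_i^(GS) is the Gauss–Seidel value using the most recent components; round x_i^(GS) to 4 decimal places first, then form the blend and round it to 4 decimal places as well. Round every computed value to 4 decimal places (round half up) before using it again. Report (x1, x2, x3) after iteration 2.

(-1.2423, 1.7492, -0.2804)

Iteration 1:
  x1: GS value = (1 - (-3)·2.0000 - (-1)·0.0000) / (6) = 1.1667;  x1 ← (1−ω)·1.0000 + ω·1.1667 = 1.2417
  x2: GS value = (2 - (-4)·1.2417 - (1)·0.0000) / (-9) = -0.7741;  x2 ← (1−ω)·2.0000 + ω·-0.7741 = -2.0224
  x3: GS value = (6 - (-1)·1.2417 - (1)·-2.0224) / (6) = 1.5440;  x3 ← (1−ω)·0.0000 + ω·1.5440 = 2.2388
Iteration 2:
  x1: GS value = (1 - (-3)·-2.0224 - (-1)·2.2388) / (6) = -0.4714;  x1 ← (1−ω)·1.2417 + ω·-0.4714 = -1.2423
  x2: GS value = (2 - (-4)·-1.2423 - (1)·2.2388) / (-9) = 0.5787;  x2 ← (1−ω)·-2.0224 + ω·0.5787 = 1.7492
  x3: GS value = (6 - (-1)·-1.2423 - (1)·1.7492) / (6) = 0.5014;  x3 ← (1−ω)·2.2388 + ω·0.5014 = -0.2804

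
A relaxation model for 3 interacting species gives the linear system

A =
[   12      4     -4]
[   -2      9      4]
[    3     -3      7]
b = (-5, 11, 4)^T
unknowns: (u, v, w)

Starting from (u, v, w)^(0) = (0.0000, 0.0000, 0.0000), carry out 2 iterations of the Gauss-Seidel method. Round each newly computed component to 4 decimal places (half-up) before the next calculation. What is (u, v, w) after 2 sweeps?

Iteration 1:
  u = (-5 - (4)·0.0000 - (-4)·0.0000) / (12) = -0.4167
  v = (11 - (-2)·-0.4167 - (4)·0.0000) / (9) = 1.1296
  w = (4 - (3)·-0.4167 - (-3)·1.1296) / (7) = 1.2341
Iteration 2:
  u = (-5 - (4)·1.1296 - (-4)·1.2341) / (12) = -0.3818
  v = (11 - (-2)·-0.3818 - (4)·1.2341) / (9) = 0.5889
  w = (4 - (3)·-0.3818 - (-3)·0.5889) / (7) = 0.9874

(-0.3818, 0.5889, 0.9874)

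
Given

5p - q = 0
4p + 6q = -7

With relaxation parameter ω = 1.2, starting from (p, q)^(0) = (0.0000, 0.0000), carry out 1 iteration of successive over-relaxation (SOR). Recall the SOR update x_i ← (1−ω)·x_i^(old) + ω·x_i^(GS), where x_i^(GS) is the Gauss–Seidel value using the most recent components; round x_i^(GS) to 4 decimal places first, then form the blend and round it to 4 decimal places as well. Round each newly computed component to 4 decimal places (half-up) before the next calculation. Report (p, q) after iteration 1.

Iteration 1:
  p: GS value = (0 - (-1)·0.0000) / (5) = 0.0000;  p ← (1−ω)·0.0000 + ω·0.0000 = 0.0000
  q: GS value = (-7 - (4)·0.0000) / (6) = -1.1667;  q ← (1−ω)·0.0000 + ω·-1.1667 = -1.4000

(0.0000, -1.4000)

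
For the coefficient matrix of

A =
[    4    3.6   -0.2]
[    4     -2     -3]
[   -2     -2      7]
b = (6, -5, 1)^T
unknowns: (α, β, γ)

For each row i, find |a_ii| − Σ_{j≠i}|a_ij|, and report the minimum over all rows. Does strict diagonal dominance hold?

-5

row 1: |4| − (3.6+0.2) = 0.2
row 2: |-2| − (4+3) = -5
row 3: |7| − (2+2) = 3
minimum over rows = -5 → not strictly diagonally dominant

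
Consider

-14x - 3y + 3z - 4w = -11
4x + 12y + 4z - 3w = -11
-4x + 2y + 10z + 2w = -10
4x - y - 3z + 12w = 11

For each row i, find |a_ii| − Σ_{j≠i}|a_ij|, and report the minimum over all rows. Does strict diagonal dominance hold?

1

row 1: |-14| − (3+3+4) = 4
row 2: |12| − (4+4+3) = 1
row 3: |10| − (4+2+2) = 2
row 4: |12| − (4+1+3) = 4
minimum over rows = 1 → strictly diagonally dominant (convergence guaranteed)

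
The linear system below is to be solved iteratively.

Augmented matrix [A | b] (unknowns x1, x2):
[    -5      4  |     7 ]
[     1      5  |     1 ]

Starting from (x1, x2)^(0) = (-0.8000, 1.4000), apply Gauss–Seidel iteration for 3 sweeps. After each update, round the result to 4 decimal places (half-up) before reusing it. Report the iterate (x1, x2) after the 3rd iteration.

(-1.0488, 0.4098)

Iteration 1:
  x1 = (7 - (4)·1.4000) / (-5) = -0.2800
  x2 = (1 - (1)·-0.2800) / (5) = 0.2560
Iteration 2:
  x1 = (7 - (4)·0.2560) / (-5) = -1.1952
  x2 = (1 - (1)·-1.1952) / (5) = 0.4390
Iteration 3:
  x1 = (7 - (4)·0.4390) / (-5) = -1.0488
  x2 = (1 - (1)·-1.0488) / (5) = 0.4098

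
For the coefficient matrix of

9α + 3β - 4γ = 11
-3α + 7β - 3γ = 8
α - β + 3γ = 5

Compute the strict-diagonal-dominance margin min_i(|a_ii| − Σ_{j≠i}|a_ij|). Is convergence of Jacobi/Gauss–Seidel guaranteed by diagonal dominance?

row 1: |9| − (3+4) = 2
row 2: |7| − (3+3) = 1
row 3: |3| − (1+1) = 1
minimum over rows = 1 → strictly diagonally dominant (convergence guaranteed)

1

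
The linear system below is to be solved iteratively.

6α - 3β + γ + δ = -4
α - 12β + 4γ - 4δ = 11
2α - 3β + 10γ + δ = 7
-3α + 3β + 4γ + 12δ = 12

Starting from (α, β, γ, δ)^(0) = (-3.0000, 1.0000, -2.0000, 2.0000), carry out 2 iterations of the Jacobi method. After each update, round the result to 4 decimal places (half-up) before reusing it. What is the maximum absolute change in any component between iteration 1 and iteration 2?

Iteration 1:
  α = (-4 - (-3)·1.0000 - (1)·-2.0000 - (1)·2.0000) / (6) = -0.1667
  β = (11 - (1)·-3.0000 - (4)·-2.0000 - (-4)·2.0000) / (-12) = -2.5000
  γ = (7 - (2)·-3.0000 - (-3)·1.0000 - (1)·2.0000) / (10) = 1.4000
  δ = (12 - (-3)·-3.0000 - (3)·1.0000 - (4)·-2.0000) / (12) = 0.6667
Iteration 2:
  α = (-4 - (-3)·-2.5000 - (1)·1.4000 - (1)·0.6667) / (6) = -2.2611
  β = (11 - (1)·-0.1667 - (4)·1.4000 - (-4)·0.6667) / (-12) = -0.6861
  γ = (7 - (2)·-0.1667 - (-3)·-2.5000 - (1)·0.6667) / (10) = -0.0833
  δ = (12 - (-3)·-0.1667 - (3)·-2.5000 - (4)·1.4000) / (12) = 1.1167
Change: (-2.0944, 1.8139, -1.4833, 0.4500) → max |·| = 2.0944

2.0944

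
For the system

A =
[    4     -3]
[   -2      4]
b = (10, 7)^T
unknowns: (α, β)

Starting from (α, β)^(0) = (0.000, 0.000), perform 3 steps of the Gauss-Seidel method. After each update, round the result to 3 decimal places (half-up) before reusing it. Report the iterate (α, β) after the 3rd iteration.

(5.594, 4.547)

Iteration 1:
  α = (10 - (-3)·0.000) / (4) = 2.500
  β = (7 - (-2)·2.500) / (4) = 3.000
Iteration 2:
  α = (10 - (-3)·3.000) / (4) = 4.750
  β = (7 - (-2)·4.750) / (4) = 4.125
Iteration 3:
  α = (10 - (-3)·4.125) / (4) = 5.594
  β = (7 - (-2)·5.594) / (4) = 4.547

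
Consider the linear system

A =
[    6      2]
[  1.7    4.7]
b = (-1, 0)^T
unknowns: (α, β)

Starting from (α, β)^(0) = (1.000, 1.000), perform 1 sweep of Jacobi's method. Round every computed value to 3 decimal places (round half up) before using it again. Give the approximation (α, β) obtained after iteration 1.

Iteration 1:
  α = (-1 - (2)·1.000) / (6) = -0.500
  β = (0 - (1.7)·1.000) / (4.7) = -0.362

(-0.500, -0.362)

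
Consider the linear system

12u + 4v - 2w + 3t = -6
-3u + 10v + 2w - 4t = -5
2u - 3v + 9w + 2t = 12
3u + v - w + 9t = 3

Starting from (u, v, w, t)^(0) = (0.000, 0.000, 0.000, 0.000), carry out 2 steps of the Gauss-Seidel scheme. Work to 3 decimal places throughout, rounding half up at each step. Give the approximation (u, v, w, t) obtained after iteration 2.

Iteration 1:
  u = (-6 - (4)·0.000 - (-2)·0.000 - (3)·0.000) / (12) = -0.500
  v = (-5 - (-3)·-0.500 - (2)·0.000 - (-4)·0.000) / (10) = -0.650
  w = (12 - (2)·-0.500 - (-3)·-0.650 - (2)·0.000) / (9) = 1.228
  t = (3 - (3)·-0.500 - (1)·-0.650 - (-1)·1.228) / (9) = 0.709
Iteration 2:
  u = (-6 - (4)·-0.650 - (-2)·1.228 - (3)·0.709) / (12) = -0.256
  v = (-5 - (-3)·-0.256 - (2)·1.228 - (-4)·0.709) / (10) = -0.539
  w = (12 - (2)·-0.256 - (-3)·-0.539 - (2)·0.709) / (9) = 1.053
  t = (3 - (3)·-0.256 - (1)·-0.539 - (-1)·1.053) / (9) = 0.596

(-0.256, -0.539, 1.053, 0.596)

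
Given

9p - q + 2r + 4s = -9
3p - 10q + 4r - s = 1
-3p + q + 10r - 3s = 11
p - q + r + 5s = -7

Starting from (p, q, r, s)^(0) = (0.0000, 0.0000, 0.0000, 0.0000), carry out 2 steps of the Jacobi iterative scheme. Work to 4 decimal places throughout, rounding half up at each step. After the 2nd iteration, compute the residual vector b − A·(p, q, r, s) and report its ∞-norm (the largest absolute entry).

Iteration 1:
  p = (-9 - (-1)·0.0000 - (2)·0.0000 - (4)·0.0000) / (9) = -1.0000
  q = (1 - (3)·0.0000 - (4)·0.0000 - (-1)·0.0000) / (-10) = -0.1000
  r = (11 - (-3)·0.0000 - (1)·0.0000 - (-3)·0.0000) / (10) = 1.1000
  s = (-7 - (1)·0.0000 - (-1)·0.0000 - (1)·0.0000) / (5) = -1.4000
Iteration 2:
  p = (-9 - (-1)·-0.1000 - (2)·1.1000 - (4)·-1.4000) / (9) = -0.6333
  q = (1 - (3)·-1.0000 - (4)·1.1000 - (-1)·-1.4000) / (-10) = 0.1800
  r = (11 - (-3)·-1.0000 - (1)·-0.1000 - (-3)·-1.4000) / (10) = 0.3900
  s = (-7 - (1)·-1.0000 - (-1)·-0.1000 - (1)·1.1000) / (5) = -1.4400
Residual b − A·x = (1.8597, 1.6999, 0.7001, 0.6233); ∞-norm = 1.8597

1.8597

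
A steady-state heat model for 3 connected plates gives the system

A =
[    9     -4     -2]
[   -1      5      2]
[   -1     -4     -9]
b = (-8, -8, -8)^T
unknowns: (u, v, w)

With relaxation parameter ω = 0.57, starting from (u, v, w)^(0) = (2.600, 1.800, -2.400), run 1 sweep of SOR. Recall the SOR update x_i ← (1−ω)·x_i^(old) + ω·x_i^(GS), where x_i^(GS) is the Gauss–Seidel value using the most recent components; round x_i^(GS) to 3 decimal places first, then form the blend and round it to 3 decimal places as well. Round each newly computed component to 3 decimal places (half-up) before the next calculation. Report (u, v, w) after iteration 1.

Iteration 1:
  u: GS value = (-8 - (-4)·1.800 - (-2)·-2.400) / (9) = -0.622;  u ← (1−ω)·2.600 + ω·-0.622 = 0.763
  v: GS value = (-8 - (-1)·0.763 - (2)·-2.400) / (5) = -0.487;  v ← (1−ω)·1.800 + ω·-0.487 = 0.496
  w: GS value = (-8 - (-1)·0.763 - (-4)·0.496) / (-9) = 0.584;  w ← (1−ω)·-2.400 + ω·0.584 = -0.699

(0.763, 0.496, -0.699)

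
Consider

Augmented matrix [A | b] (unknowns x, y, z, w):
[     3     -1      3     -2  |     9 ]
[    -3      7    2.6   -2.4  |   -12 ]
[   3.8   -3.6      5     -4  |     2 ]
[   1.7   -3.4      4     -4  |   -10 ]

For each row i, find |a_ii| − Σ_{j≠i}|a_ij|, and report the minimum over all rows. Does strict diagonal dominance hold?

row 1: |3| − (1+3+2) = -3
row 2: |7| − (3+2.6+2.4) = -1
row 3: |5| − (3.8+3.6+4) = -6.4
row 4: |-4| − (1.7+3.4+4) = -5.1
minimum over rows = -6.4 → not strictly diagonally dominant

-6.4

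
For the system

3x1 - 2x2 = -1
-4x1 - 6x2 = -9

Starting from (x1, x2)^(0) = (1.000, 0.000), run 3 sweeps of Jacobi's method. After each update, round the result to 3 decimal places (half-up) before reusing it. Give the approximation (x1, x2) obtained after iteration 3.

(0.815, 1.352)

Iteration 1:
  x1 = (-1 - (-2)·0.000) / (3) = -0.333
  x2 = (-9 - (-4)·1.000) / (-6) = 0.833
Iteration 2:
  x1 = (-1 - (-2)·0.833) / (3) = 0.222
  x2 = (-9 - (-4)·-0.333) / (-6) = 1.722
Iteration 3:
  x1 = (-1 - (-2)·1.722) / (3) = 0.815
  x2 = (-9 - (-4)·0.222) / (-6) = 1.352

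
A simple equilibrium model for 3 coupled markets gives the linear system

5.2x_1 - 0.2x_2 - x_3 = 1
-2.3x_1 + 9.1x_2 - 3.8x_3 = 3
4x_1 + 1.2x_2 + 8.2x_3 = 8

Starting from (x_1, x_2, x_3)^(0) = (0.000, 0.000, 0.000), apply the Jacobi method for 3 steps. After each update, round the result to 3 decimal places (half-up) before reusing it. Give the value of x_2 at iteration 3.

0.777

Iteration 1:
  x_1 = (1 - (-0.2)·0.000 - (-1)·0.000) / (5.2) = 0.192
  x_2 = (3 - (-2.3)·0.000 - (-3.8)·0.000) / (9.1) = 0.330
  x_3 = (8 - (4)·0.000 - (1.2)·0.000) / (8.2) = 0.976
Iteration 2:
  x_1 = (1 - (-0.2)·0.330 - (-1)·0.976) / (5.2) = 0.393
  x_2 = (3 - (-2.3)·0.192 - (-3.8)·0.976) / (9.1) = 0.786
  x_3 = (8 - (4)·0.192 - (1.2)·0.330) / (8.2) = 0.834
Iteration 3:
  x_1 = (1 - (-0.2)·0.786 - (-1)·0.834) / (5.2) = 0.383
  x_2 = (3 - (-2.3)·0.393 - (-3.8)·0.834) / (9.1) = 0.777
  x_3 = (8 - (4)·0.393 - (1.2)·0.786) / (8.2) = 0.669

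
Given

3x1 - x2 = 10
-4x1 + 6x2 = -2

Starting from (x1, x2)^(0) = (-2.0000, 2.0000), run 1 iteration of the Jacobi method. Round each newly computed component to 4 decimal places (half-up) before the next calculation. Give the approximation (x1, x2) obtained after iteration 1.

Iteration 1:
  x1 = (10 - (-1)·2.0000) / (3) = 4.0000
  x2 = (-2 - (-4)·-2.0000) / (6) = -1.6667

(4.0000, -1.6667)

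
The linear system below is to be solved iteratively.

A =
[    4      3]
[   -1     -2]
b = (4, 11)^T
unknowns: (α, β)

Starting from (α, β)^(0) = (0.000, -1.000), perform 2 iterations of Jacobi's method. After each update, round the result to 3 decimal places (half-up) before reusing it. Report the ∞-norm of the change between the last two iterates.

3.375

Iteration 1:
  α = (4 - (3)·-1.000) / (4) = 1.750
  β = (11 - (-1)·0.000) / (-2) = -5.500
Iteration 2:
  α = (4 - (3)·-5.500) / (4) = 5.125
  β = (11 - (-1)·1.750) / (-2) = -6.375
Change: (3.375, -0.875) → max |·| = 3.375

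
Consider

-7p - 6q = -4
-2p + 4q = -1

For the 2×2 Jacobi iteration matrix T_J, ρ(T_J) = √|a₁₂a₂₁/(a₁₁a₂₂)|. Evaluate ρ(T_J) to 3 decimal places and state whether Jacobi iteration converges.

a₁₂a₂₁/(a₁₁a₂₂) = (-6)·(-2) / ((-7)·(4)) = -0.428571
ρ = √|-0.428571| = √0.428571 = 0.655
ρ < 1, so Jacobi converges

0.655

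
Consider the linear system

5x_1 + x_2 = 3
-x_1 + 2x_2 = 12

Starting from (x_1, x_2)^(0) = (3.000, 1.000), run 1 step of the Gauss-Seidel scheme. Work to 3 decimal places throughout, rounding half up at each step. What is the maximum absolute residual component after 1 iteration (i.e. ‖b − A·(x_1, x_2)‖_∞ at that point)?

Iteration 1:
  x_1 = (3 - (1)·1.000) / (5) = 0.400
  x_2 = (12 - (-1)·0.400) / (2) = 6.200
Residual b − A·x = (-5.200, 0.000); ∞-norm = 5.200

5.200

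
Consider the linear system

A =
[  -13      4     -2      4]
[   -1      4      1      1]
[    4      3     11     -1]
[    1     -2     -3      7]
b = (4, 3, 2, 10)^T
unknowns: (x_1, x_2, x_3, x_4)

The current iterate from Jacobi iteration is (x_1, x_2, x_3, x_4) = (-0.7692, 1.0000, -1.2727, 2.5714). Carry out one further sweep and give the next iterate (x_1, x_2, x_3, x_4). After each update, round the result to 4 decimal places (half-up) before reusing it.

(0.9870, 0.2330, 0.4226, 1.2787)

One sweep:
  x_1 = (4 - (4)·1.0000 - (-2)·-1.2727 - (4)·2.5714) / (-13) = 0.9870
  x_2 = (3 - (-1)·-0.7692 - (1)·-1.2727 - (1)·2.5714) / (4) = 0.2330
  x_3 = (2 - (4)·-0.7692 - (3)·1.0000 - (-1)·2.5714) / (11) = 0.4226
  x_4 = (10 - (1)·-0.7692 - (-2)·1.0000 - (-3)·-1.2727) / (7) = 1.2787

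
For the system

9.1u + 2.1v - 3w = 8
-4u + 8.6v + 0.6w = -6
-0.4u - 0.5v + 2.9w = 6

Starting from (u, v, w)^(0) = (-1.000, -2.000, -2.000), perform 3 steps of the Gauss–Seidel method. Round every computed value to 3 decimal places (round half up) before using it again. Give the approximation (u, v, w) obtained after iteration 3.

(1.651, -0.089, 2.281)

Iteration 1:
  u = (8 - (2.1)·-2.000 - (-3)·-2.000) / (9.1) = 0.681
  v = (-6 - (-4)·0.681 - (0.6)·-2.000) / (8.6) = -0.241
  w = (6 - (-0.4)·0.681 - (-0.5)·-0.241) / (2.9) = 2.121
Iteration 2:
  u = (8 - (2.1)·-0.241 - (-3)·2.121) / (9.1) = 1.634
  v = (-6 - (-4)·1.634 - (0.6)·2.121) / (8.6) = -0.086
  w = (6 - (-0.4)·1.634 - (-0.5)·-0.086) / (2.9) = 2.280
Iteration 3:
  u = (8 - (2.1)·-0.086 - (-3)·2.280) / (9.1) = 1.651
  v = (-6 - (-4)·1.651 - (0.6)·2.280) / (8.6) = -0.089
  w = (6 - (-0.4)·1.651 - (-0.5)·-0.089) / (2.9) = 2.281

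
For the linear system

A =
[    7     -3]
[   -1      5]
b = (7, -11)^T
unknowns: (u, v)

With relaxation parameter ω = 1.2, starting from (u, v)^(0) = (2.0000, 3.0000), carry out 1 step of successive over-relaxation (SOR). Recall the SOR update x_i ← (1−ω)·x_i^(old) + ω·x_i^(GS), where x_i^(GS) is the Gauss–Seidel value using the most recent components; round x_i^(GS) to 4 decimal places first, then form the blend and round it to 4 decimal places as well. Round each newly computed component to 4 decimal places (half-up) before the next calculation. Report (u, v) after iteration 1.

Iteration 1:
  u: GS value = (7 - (-3)·3.0000) / (7) = 2.2857;  u ← (1−ω)·2.0000 + ω·2.2857 = 2.3428
  v: GS value = (-11 - (-1)·2.3428) / (5) = -1.7314;  v ← (1−ω)·3.0000 + ω·-1.7314 = -2.6777

(2.3428, -2.6777)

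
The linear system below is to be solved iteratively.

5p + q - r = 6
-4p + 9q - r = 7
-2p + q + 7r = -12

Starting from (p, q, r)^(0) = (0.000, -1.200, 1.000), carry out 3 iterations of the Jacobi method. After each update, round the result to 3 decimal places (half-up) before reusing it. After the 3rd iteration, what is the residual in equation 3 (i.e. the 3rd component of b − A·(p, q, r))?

0.280

Iteration 1:
  p = (6 - (1)·-1.200 - (-1)·1.000) / (5) = 1.640
  q = (7 - (-4)·0.000 - (-1)·1.000) / (9) = 0.889
  r = (-12 - (-2)·0.000 - (1)·-1.200) / (7) = -1.543
Iteration 2:
  p = (6 - (1)·0.889 - (-1)·-1.543) / (5) = 0.714
  q = (7 - (-4)·1.640 - (-1)·-1.543) / (9) = 1.335
  r = (-12 - (-2)·1.640 - (1)·0.889) / (7) = -1.373
Iteration 3:
  p = (6 - (1)·1.335 - (-1)·-1.373) / (5) = 0.658
  q = (7 - (-4)·0.714 - (-1)·-1.373) / (9) = 0.943
  r = (-12 - (-2)·0.714 - (1)·1.335) / (7) = -1.701
Residual b − A·x = (0.066, -0.556, 0.280)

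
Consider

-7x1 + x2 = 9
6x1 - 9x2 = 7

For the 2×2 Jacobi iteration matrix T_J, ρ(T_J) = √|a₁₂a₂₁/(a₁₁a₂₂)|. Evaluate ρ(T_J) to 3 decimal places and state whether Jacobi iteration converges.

a₁₂a₂₁/(a₁₁a₂₂) = (1)·(6) / ((-7)·(-9)) = 0.095238
ρ = √|0.095238| = √0.095238 = 0.309
ρ < 1, so Jacobi converges

0.309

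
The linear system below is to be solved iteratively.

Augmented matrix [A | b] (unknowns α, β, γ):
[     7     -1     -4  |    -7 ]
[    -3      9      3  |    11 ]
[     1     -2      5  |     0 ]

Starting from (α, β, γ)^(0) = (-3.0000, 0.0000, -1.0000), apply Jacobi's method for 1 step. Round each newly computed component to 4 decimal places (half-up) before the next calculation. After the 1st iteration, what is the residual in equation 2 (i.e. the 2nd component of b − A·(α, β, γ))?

Iteration 1:
  α = (-7 - (-1)·0.0000 - (-4)·-1.0000) / (7) = -1.5714
  β = (11 - (-3)·-3.0000 - (3)·-1.0000) / (9) = 0.5556
  γ = (0 - (1)·-3.0000 - (-2)·0.0000) / (5) = 0.6000
Residual b − A·x = (6.9554, -0.5146, -0.3174)

-0.5146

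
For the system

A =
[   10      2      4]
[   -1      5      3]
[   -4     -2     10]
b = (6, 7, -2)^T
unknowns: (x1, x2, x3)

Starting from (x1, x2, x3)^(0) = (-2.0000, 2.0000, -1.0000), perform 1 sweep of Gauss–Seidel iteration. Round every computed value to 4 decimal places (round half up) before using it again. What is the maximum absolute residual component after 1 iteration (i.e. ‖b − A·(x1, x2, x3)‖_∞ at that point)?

6.0960

Iteration 1:
  x1 = (6 - (2)·2.0000 - (4)·-1.0000) / (10) = 0.6000
  x2 = (7 - (-1)·0.6000 - (3)·-1.0000) / (5) = 2.1200
  x3 = (-2 - (-4)·0.6000 - (-2)·2.1200) / (10) = 0.4640
Residual b − A·x = (-6.0960, -4.3920, 0.0000); ∞-norm = 6.0960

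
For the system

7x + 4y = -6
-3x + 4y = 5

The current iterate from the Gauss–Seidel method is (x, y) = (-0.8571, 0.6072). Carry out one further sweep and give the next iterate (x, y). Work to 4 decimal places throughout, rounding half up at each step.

(-1.2041, 0.3469)

One sweep:
  x = (-6 - (4)·0.6072) / (7) = -1.2041
  y = (5 - (-3)·-1.2041) / (4) = 0.3469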